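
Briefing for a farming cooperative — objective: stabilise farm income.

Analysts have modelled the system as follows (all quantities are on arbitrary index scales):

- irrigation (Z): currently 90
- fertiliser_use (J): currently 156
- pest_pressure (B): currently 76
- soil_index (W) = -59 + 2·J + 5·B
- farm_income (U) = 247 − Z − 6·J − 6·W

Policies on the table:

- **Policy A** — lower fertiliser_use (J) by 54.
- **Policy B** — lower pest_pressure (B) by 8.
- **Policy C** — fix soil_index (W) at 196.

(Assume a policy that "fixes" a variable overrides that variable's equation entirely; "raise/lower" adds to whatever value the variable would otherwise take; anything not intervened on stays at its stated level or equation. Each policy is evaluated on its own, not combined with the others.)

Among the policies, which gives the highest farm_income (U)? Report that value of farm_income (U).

-1955

Policy A (J − 54):
  Z = 90
  J = 156 − 54 = 102
  B = 76
  W = -59 + 2·102 + 5·76 = 525
  U = 247 − 90 − 6·102 − 6·525 = -3605
Policy B (B − 8):
  Z = 90
  J = 156
  B = 76 − 8 = 68
  W = -59 + 2·156 + 5·68 = 593
  U = 247 − 90 − 6·156 − 6·593 = -4337
Policy C (W := 196):
  Z = 90
  J = 156
  B = 76
  W = 196
  U = 247 − 90 − 6·156 − 6·196 = -1955
Comparing — Policy A: U=-3605, Policy B: U=-4337, Policy C: U=-1955. Highest is -1955 (Policy C).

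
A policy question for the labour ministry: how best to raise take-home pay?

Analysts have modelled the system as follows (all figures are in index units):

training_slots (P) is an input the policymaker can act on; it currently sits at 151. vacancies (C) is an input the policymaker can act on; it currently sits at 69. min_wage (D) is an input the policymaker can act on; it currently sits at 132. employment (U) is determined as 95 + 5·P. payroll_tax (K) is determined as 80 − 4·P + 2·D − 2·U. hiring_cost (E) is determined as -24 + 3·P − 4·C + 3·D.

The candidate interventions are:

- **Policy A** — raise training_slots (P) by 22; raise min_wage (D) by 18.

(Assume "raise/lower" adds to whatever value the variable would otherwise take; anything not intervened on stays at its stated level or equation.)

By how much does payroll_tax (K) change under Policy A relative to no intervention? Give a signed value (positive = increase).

-272

Baseline:
  P = 151
  D = 132
  U = 95 + 5·151 = 850
  K = 80 − 4·151 + 2·132 − 2·850 = -1960
Policy A (P + 22, D + 18):
  P = 151 + 22 = 173
  D = 132 + 18 = 150
  U = 95 + 5·173 = 960
  K = 80 − 4·173 + 2·150 − 2·960 = -2232
Change in K: -2232 − (-1960) = -272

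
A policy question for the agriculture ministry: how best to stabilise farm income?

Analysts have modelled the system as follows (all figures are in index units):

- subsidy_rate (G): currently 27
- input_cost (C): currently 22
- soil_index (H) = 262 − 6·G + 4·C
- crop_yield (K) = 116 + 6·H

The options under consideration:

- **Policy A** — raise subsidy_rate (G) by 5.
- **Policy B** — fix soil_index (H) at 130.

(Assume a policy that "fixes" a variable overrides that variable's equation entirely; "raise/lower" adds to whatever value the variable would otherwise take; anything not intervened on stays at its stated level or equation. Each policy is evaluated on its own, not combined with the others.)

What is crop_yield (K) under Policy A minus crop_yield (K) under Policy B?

168

Policy A (G + 5):
  G = 27 + 5 = 32
  C = 22
  H = 262 − 6·32 + 4·22 = 158
  K = 116 + 6·158 = 1064
Policy B (H := 130):
  G = 27
  C = 22
  H = 130
  K = 116 + 6·130 = 896
K: 1064 − 896 = 168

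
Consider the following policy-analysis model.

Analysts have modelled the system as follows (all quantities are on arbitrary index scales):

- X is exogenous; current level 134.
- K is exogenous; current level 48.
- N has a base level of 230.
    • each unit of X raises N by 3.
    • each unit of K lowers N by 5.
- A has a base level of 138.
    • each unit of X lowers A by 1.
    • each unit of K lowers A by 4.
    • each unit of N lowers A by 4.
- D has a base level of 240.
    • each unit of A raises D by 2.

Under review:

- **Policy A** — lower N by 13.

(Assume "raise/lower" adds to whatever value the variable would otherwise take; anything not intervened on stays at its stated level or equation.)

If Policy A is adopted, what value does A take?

Policy A (N − 13):
  X = 134
  K = 48
  N = 230 + 3·134 − 5·48 (−13 from intervention) = 379
  A = 138 − 134 − 4·48 − 4·379 = -1704

-1704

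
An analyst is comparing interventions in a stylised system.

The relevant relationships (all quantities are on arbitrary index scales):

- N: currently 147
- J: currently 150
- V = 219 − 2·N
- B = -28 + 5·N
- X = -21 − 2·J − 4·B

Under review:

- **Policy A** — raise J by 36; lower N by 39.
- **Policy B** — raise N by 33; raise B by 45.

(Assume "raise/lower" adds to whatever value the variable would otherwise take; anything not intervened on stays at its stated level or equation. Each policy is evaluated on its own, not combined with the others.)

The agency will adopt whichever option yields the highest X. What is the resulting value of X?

-2441

Policy A (J + 36, N − 39):
  N = 147 − 39 = 108
  J = 150 + 36 = 186
  B = -28 + 5·108 = 512
  X = -21 − 2·186 − 4·512 = -2441
Policy B (N + 33, B + 45):
  N = 147 + 33 = 180
  J = 150
  B = -28 + 5·180 (+45 from intervention) = 917
  X = -21 − 2·150 − 4·917 = -3989
Comparing — Policy A: X=-2441, Policy B: X=-3989. Highest is -2441 (Policy A).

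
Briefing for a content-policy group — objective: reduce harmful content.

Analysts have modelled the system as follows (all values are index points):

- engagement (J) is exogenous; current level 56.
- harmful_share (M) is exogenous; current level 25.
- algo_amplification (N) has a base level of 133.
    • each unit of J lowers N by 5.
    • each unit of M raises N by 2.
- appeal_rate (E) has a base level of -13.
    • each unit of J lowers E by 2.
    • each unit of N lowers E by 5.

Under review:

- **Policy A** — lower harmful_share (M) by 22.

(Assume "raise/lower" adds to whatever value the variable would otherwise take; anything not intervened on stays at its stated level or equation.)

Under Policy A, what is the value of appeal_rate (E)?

Policy A (M − 22):
  J = 56
  M = 25 − 22 = 3
  N = 133 − 5·56 + 2·3 = -141
  E = -13 − 2·56 − 5·(-141) = 580

580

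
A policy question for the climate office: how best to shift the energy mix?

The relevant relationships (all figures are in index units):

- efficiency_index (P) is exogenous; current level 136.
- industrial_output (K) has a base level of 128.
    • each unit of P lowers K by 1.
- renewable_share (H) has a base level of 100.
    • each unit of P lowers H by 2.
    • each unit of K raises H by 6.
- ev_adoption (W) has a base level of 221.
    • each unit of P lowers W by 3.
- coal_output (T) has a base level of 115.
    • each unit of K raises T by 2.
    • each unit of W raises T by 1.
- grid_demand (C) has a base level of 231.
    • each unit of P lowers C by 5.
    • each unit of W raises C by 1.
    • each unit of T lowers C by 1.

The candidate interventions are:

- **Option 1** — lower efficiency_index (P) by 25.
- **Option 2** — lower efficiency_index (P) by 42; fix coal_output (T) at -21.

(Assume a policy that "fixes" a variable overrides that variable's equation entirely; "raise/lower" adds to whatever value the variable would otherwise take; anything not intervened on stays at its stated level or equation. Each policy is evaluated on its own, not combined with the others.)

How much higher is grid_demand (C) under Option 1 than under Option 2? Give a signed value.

Option 1 (P − 25):
  P = 136 − 25 = 111
  K = 128 − 111 = 17
  W = 221 − 3·111 = -112
  T = 115 + 2·17 + (-112) = 37
  C = 231 − 5·111 + (-112) − 37 = -473
Option 2 (P − 42, T := -21):
  P = 136 − 42 = 94
  K = 128 − 94 = 34
  W = 221 − 3·94 = -61
  T = -21
  C = 231 − 5·94 + (-61) − (-21) = -279
C: -473 − (-279) = -194

-194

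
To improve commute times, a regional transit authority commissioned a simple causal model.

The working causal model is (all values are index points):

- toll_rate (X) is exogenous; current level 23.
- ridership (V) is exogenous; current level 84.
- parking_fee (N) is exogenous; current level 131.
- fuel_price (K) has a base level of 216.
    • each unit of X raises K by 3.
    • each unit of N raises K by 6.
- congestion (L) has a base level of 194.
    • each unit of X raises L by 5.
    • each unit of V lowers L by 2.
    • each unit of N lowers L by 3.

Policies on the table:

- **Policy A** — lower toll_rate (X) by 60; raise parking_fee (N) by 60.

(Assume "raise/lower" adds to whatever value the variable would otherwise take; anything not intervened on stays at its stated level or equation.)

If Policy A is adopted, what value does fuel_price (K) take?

Policy A (X − 60, N + 60):
  X = 23 − 60 = -37
  N = 131 + 60 = 191
  K = 216 + 3·(-37) + 6·191 = 1251

1251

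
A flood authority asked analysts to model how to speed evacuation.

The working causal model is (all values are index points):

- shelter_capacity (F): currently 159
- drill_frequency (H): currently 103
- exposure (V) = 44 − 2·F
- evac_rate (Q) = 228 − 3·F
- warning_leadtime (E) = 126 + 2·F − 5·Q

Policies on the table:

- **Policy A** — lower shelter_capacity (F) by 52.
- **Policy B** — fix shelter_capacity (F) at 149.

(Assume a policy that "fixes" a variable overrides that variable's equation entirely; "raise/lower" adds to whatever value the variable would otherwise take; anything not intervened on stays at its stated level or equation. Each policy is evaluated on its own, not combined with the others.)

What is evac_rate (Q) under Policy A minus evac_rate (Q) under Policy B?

126

Policy A (F − 52):
  F = 159 − 52 = 107
  Q = 228 − 3·107 = -93
Policy B (F := 149):
  F = 149
  Q = 228 − 3·149 = -219
Q: -93 − (-219) = 126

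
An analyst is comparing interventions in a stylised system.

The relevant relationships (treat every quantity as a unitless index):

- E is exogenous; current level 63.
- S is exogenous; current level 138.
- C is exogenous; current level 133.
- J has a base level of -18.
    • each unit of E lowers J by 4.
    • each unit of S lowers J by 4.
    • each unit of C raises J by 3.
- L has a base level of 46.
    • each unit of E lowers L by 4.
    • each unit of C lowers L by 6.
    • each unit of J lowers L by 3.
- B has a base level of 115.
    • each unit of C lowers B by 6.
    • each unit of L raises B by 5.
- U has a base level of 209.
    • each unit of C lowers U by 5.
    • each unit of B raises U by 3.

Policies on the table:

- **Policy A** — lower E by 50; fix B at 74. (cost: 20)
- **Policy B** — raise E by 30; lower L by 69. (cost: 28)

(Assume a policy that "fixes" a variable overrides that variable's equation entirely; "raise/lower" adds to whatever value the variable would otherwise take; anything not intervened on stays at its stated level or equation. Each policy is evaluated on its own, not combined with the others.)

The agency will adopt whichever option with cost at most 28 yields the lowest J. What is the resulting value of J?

Policy A (E − 50, B := 74):
  E = 63 − 50 = 13
  S = 138
  C = 133
  J = -18 − 4·13 − 4·138 + 3·133 = -223
Policy B (E + 30, L − 69):
  E = 63 + 30 = 93
  S = 138
  C = 133
  J = -18 − 4·93 − 4·138 + 3·133 = -543
Comparing — Policy A: J=-223, Policy B: J=-543. Lowest is -543 (Policy B).

-543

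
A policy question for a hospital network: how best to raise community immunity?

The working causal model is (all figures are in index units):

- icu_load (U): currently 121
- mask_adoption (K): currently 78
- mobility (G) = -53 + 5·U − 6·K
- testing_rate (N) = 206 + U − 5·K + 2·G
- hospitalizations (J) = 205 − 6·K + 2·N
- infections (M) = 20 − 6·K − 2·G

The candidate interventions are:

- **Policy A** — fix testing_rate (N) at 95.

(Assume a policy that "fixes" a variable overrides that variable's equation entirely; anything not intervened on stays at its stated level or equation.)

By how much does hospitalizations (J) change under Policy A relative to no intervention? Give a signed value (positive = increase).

Baseline:
  U = 121
  K = 78
  G = -53 + 5·121 − 6·78 = 84
  N = 206 + 121 − 5·78 + 2·84 = 105
  J = 205 − 6·78 + 2·105 = -53
Policy A (N := 95):
  U = 121
  K = 78
  G = -53 + 5·121 − 6·78 = 84
  N = 95
  J = 205 − 6·78 + 2·95 = -73
Change in J: -73 − (-53) = -20

-20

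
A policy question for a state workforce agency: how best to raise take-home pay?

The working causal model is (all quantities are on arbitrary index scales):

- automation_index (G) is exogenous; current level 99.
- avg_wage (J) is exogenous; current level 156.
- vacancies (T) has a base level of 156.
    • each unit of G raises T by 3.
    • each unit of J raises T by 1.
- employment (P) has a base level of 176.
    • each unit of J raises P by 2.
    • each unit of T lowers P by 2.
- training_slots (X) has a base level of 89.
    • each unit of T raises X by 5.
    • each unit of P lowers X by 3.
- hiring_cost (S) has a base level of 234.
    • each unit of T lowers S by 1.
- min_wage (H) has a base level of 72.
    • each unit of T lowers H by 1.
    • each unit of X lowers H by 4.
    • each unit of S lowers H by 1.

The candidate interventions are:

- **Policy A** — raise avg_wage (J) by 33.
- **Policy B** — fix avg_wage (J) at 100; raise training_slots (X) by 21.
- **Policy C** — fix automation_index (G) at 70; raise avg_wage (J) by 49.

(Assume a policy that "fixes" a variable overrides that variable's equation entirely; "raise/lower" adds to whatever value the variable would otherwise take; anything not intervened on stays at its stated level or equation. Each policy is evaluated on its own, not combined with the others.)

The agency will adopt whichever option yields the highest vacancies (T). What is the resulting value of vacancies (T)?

Policy A (J + 33):
  G = 99
  J = 156 + 33 = 189
  T = 156 + 3·99 + 189 = 642
Policy B (J := 100, X + 21):
  G = 99
  J = 100
  T = 156 + 3·99 + 100 = 553
Policy C (G := 70, J + 49):
  G = 70
  J = 156 + 49 = 205
  T = 156 + 3·70 + 205 = 571
Comparing — Policy A: T=642, Policy B: T=553, Policy C: T=571. Highest is 642 (Policy A).

642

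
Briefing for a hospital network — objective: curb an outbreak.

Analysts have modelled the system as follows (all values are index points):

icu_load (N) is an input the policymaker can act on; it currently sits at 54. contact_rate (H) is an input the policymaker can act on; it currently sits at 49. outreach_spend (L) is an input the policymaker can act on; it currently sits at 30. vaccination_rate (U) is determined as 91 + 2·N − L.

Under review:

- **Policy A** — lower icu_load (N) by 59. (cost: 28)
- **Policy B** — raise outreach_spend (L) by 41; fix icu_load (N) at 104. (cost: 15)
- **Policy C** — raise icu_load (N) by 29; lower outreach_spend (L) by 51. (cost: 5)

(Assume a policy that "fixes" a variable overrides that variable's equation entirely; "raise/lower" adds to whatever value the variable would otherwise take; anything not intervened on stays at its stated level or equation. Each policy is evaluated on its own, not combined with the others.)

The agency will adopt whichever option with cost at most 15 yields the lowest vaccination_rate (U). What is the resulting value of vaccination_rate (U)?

Policy B (L + 41, N := 104):
  N = 104
  L = 30 + 41 = 71
  U = 91 + 2·104 − 71 = 228
Policy C (N + 29, L − 51):
  N = 54 + 29 = 83
  L = 30 − 51 = -21
  U = 91 + 2·83 − (-21) = 278
Comparing — Policy B: U=228, Policy C: U=278. Lowest is 228 (Policy B).

228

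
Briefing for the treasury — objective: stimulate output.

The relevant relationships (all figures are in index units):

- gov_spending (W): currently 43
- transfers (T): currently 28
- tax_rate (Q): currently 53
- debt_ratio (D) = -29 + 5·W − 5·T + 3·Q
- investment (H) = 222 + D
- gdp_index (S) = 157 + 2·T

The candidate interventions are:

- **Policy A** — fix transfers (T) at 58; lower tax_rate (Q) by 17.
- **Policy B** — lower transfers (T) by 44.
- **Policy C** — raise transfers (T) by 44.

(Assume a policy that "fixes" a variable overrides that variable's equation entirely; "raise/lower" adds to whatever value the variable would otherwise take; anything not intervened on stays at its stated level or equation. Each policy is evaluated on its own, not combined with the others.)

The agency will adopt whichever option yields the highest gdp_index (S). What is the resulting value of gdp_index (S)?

Policy A (T := 58, Q − 17):
  T = 58
  S = 157 + 2·58 = 273
Policy B (T − 44):
  T = 28 − 44 = -16
  S = 157 + 2·(-16) = 125
Policy C (T + 44):
  T = 28 + 44 = 72
  S = 157 + 2·72 = 301
Comparing — Policy A: S=273, Policy B: S=125, Policy C: S=301. Highest is 301 (Policy C).

301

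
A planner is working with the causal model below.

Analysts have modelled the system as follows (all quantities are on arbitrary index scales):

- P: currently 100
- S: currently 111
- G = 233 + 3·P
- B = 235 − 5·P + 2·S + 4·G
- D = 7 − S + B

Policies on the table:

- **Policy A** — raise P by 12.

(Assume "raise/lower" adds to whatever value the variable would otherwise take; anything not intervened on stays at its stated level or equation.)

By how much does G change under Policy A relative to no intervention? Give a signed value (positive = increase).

36

Baseline:
  P = 100
  G = 233 + 3·100 = 533
Policy A (P + 12):
  P = 100 + 12 = 112
  G = 233 + 3·112 = 569
Change in G: 569 − 533 = 36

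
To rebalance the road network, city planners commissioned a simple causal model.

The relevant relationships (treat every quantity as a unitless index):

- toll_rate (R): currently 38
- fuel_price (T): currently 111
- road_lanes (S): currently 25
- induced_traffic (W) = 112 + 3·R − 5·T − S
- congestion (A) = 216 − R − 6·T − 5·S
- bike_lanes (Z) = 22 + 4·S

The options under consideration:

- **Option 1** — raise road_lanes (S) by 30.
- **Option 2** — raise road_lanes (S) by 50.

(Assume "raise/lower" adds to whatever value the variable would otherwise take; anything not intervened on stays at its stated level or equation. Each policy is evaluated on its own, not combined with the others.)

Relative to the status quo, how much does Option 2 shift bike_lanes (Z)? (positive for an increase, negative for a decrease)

Baseline:
  S = 25
  Z = 22 + 4·25 = 122
Option 2 (S + 50):
  S = 25 + 50 = 75
  Z = 22 + 4·75 = 322
Change in Z: 322 − 122 = 200

200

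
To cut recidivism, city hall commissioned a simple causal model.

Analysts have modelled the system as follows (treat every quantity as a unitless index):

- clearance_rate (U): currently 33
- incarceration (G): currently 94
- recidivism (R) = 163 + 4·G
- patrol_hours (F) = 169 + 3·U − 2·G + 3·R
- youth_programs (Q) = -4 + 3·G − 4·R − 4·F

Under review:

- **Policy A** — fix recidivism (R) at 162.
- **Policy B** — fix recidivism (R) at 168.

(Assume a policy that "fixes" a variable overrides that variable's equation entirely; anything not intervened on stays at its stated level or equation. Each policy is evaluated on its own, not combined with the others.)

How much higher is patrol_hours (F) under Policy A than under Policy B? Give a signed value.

Policy A (R := 162):
  U = 33
  G = 94
  R = 162
  F = 169 + 3·33 − 2·94 + 3·162 = 566
Policy B (R := 168):
  U = 33
  G = 94
  R = 168
  F = 169 + 3·33 − 2·94 + 3·168 = 584
F: 566 − 584 = -18

-18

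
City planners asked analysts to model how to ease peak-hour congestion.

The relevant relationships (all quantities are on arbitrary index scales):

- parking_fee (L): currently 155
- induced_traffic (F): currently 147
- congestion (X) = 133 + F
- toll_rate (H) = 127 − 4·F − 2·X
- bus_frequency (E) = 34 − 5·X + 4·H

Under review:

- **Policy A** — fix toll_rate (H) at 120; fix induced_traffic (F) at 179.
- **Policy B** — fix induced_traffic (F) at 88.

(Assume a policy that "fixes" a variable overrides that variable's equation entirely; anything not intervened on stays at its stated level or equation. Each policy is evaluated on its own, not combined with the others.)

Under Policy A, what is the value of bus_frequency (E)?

Policy A (H := 120, F := 179):
  F = 179
  X = 133 + 179 = 312
  H = 120
  E = 34 − 5·312 + 4·120 = -1046

-1046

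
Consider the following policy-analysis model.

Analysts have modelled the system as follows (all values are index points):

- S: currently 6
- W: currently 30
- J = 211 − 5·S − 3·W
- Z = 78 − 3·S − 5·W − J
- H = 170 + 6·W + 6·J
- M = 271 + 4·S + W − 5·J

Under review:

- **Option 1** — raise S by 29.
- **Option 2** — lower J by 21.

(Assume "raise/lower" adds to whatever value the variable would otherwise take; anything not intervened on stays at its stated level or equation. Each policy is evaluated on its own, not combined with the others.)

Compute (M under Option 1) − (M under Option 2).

Option 1 (S + 29):
  S = 6 + 29 = 35
  W = 30
  J = 211 − 5·35 − 3·30 = -54
  M = 271 + 4·35 + 30 − 5·(-54) = 711
Option 2 (J − 21):
  S = 6
  W = 30
  J = 211 − 5·6 − 3·30 (−21 from intervention) = 70
  M = 271 + 4·6 + 30 − 5·70 = -25
M: 711 − (-25) = 736

736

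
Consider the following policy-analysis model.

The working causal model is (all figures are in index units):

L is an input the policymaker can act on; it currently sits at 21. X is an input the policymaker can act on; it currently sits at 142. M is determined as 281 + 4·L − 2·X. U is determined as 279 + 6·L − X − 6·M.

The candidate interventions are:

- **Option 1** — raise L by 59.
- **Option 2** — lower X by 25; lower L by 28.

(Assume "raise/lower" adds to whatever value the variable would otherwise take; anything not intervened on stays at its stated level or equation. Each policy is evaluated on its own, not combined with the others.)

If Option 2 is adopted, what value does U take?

Option 2 (X − 25, L − 28):
  L = 21 − 28 = -7
  X = 142 − 25 = 117
  M = 281 + 4·(-7) − 2·117 = 19
  U = 279 + 6·(-7) − 117 − 6·19 = 6

6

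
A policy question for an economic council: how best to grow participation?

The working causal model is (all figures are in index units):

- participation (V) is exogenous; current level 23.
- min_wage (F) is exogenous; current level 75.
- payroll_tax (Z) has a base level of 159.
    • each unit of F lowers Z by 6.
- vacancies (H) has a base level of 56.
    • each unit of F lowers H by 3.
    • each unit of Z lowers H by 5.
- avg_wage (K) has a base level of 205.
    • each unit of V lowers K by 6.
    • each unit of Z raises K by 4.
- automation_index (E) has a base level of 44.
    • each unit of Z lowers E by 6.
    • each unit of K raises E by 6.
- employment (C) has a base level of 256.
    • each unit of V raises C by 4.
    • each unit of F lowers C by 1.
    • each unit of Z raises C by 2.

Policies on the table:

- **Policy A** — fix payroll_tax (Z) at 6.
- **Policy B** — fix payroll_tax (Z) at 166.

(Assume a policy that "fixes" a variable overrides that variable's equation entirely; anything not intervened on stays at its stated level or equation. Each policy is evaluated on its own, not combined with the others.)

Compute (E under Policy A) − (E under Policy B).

-2880

Policy A (Z := 6):
  V = 23
  F = 75
  Z = 6
  K = 205 − 6·23 + 4·6 = 91
  E = 44 − 6·6 + 6·91 = 554
Policy B (Z := 166):
  V = 23
  F = 75
  Z = 166
  K = 205 − 6·23 + 4·166 = 731
  E = 44 − 6·166 + 6·731 = 3434
E: 554 − 3434 = -2880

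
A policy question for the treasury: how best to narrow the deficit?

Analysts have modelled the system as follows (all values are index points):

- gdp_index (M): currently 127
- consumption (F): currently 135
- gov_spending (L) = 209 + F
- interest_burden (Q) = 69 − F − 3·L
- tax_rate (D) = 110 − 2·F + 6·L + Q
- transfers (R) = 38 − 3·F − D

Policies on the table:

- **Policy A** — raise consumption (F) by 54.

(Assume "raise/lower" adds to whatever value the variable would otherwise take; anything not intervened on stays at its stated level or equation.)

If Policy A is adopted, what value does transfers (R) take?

-1335

Policy A (F + 54):
  F = 135 + 54 = 189
  L = 209 + 189 = 398
  Q = 69 − 189 − 3·398 = -1314
  D = 110 − 2·189 + 6·398 + (-1314) = 806
  R = 38 − 3·189 − 806 = -1335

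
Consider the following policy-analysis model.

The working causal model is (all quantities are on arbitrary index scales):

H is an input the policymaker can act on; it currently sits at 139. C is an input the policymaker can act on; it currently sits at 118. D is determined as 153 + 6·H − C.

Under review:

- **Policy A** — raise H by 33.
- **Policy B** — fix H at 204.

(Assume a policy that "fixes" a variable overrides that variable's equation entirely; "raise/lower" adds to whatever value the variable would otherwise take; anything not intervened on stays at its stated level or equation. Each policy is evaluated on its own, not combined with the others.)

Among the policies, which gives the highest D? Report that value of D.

1259

Policy A (H + 33):
  H = 139 + 33 = 172
  C = 118
  D = 153 + 6·172 − 118 = 1067
Policy B (H := 204):
  H = 204
  C = 118
  D = 153 + 6·204 − 118 = 1259
Comparing — Policy A: D=1067, Policy B: D=1259. Highest is 1259 (Policy B).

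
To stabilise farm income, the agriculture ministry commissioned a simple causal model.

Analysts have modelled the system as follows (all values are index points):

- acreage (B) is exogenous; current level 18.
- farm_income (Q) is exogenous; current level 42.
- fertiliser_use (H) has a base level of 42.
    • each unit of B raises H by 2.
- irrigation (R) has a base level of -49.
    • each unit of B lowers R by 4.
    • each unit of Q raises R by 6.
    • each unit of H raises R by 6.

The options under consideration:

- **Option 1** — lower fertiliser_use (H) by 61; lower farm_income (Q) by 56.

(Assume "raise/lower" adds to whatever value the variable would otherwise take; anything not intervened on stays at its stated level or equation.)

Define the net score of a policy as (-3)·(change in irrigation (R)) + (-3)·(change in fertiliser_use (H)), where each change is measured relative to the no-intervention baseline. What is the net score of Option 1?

Baseline:
  B = 18
  Q = 42
  H = 42 + 2·18 = 78
  R = -49 − 4·18 + 6·42 + 6·78 = 599
Option 1 (H − 61, Q − 56):
  B = 18
  Q = 42 − 56 = -14
  H = 42 + 2·18 (−61 from intervention) = 17
  R = -49 − 4·18 + 6·(-14) + 6·17 = -103
ΔR = -103 − 599 = -702; ΔH = 17 − 78 = -61
Score = (-3)·(-702) + (-3)·(-61) = 2289

2289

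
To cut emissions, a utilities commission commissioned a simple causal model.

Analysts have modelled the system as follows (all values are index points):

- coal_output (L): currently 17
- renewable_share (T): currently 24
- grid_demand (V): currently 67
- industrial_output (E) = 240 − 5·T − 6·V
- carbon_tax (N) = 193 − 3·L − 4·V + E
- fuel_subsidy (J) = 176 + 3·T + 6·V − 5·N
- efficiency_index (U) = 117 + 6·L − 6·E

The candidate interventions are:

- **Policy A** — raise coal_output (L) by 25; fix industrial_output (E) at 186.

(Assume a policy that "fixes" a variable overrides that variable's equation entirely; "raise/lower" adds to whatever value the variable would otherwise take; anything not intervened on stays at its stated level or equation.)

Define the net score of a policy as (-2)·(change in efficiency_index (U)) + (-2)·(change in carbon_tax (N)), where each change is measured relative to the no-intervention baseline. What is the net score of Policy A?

4530

Baseline:
  L = 17
  T = 24
  V = 67
  E = 240 − 5·24 − 6·67 = -282
  N = 193 − 3·17 − 4·67 + (-282) = -408
  U = 117 + 6·17 − 6·(-282) = 1911
Policy A (L + 25, E := 186):
  L = 17 + 25 = 42
  T = 24
  V = 67
  E = 186
  N = 193 − 3·42 − 4·67 + 186 = -15
  U = 117 + 6·42 − 6·186 = -747
ΔU = -747 − 1911 = -2658; ΔN = -15 − (-408) = 393
Score = (-2)·(-2658) + (-2)·393 = 4530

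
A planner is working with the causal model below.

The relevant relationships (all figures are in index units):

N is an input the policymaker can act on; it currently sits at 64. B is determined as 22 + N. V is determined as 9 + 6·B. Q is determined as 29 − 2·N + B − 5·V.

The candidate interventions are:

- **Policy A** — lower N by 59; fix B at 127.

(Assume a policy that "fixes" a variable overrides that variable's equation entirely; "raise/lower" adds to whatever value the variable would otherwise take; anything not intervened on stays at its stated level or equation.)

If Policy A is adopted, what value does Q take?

Policy A (N − 59, B := 127):
  N = 64 − 59 = 5
  B = 127
  V = 9 + 6·127 = 771
  Q = 29 − 2·5 + 127 − 5·771 = -3709

-3709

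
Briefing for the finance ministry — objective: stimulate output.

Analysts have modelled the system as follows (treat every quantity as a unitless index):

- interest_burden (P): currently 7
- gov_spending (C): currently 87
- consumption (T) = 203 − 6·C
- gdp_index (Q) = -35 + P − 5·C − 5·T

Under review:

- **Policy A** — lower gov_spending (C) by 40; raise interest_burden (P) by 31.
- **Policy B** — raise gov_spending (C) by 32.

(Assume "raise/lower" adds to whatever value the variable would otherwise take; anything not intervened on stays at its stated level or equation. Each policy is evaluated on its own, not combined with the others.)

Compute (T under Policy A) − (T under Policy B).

432

Policy A (C − 40, P + 31):
  C = 87 − 40 = 47
  T = 203 − 6·47 = -79
Policy B (C + 32):
  C = 87 + 32 = 119
  T = 203 − 6·119 = -511
T: -79 − (-511) = 432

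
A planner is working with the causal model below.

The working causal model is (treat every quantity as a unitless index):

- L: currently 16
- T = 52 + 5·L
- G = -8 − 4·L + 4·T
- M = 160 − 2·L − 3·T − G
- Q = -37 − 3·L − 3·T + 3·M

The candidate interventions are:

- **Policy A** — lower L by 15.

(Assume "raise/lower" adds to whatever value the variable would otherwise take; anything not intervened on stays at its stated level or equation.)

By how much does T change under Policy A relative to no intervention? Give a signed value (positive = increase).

-75

Baseline:
  L = 16
  T = 52 + 5·16 = 132
Policy A (L − 15):
  L = 16 − 15 = 1
  T = 52 + 5·1 = 57
Change in T: 57 − 132 = -75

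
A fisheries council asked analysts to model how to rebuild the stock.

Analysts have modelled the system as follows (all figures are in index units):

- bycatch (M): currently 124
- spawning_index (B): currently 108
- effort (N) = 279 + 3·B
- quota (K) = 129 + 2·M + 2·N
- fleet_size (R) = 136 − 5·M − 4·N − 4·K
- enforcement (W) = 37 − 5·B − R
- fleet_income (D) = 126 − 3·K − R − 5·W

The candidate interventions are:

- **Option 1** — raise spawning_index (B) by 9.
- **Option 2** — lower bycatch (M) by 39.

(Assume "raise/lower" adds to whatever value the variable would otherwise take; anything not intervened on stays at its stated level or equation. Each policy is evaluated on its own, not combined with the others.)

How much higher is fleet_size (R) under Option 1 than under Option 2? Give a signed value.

-831

Option 1 (B + 9):
  M = 124
  B = 108 + 9 = 117
  N = 279 + 3·117 = 630
  K = 129 + 2·124 + 2·630 = 1637
  R = 136 − 5·124 − 4·630 − 4·1637 = -9552
Option 2 (M − 39):
  M = 124 − 39 = 85
  B = 108
  N = 279 + 3·108 = 603
  K = 129 + 2·85 + 2·603 = 1505
  R = 136 − 5·85 − 4·603 − 4·1505 = -8721
R: -9552 − (-8721) = -831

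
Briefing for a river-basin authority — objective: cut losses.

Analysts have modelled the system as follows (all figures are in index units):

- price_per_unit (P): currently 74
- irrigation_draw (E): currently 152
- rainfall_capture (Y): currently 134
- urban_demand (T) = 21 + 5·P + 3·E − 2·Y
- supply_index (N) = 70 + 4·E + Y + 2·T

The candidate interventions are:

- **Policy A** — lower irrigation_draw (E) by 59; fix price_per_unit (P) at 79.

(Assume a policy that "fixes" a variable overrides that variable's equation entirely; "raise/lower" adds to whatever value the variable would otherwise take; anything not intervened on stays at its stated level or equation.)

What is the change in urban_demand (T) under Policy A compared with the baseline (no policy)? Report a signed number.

Baseline:
  P = 74
  E = 152
  Y = 134
  T = 21 + 5·74 + 3·152 − 2·134 = 579
Policy A (E − 59, P := 79):
  P = 79
  E = 152 − 59 = 93
  Y = 134
  T = 21 + 5·79 + 3·93 − 2·134 = 427
Change in T: 427 − 579 = -152

-152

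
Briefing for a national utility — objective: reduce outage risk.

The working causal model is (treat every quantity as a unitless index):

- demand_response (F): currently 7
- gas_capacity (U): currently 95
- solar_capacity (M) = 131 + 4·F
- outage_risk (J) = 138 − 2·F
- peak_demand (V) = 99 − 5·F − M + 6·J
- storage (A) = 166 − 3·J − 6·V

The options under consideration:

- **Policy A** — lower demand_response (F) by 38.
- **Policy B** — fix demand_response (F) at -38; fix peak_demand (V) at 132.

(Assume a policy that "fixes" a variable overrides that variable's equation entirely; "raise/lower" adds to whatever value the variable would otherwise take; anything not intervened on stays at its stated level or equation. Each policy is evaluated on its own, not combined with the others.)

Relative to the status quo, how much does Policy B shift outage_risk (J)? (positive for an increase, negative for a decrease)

Baseline:
  F = 7
  J = 138 − 2·7 = 124
Policy B (F := -38, V := 132):
  F = -38
  J = 138 − 2·(-38) = 214
Change in J: 214 − 124 = 90

90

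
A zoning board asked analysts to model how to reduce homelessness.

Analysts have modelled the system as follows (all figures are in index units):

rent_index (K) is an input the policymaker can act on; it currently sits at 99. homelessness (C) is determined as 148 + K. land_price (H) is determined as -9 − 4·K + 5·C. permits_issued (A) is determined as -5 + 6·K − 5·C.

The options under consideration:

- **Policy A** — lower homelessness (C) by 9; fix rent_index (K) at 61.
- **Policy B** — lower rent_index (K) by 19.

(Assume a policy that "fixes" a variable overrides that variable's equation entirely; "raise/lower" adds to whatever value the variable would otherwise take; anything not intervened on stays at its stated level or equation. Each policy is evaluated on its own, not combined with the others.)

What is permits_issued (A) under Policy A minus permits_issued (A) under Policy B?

Policy A (C − 9, K := 61):
  K = 61
  C = 148 + 61 (−9 from intervention) = 200
  A = -5 + 6·61 − 5·200 = -639
Policy B (K − 19):
  K = 99 − 19 = 80
  C = 148 + 80 = 228
  A = -5 + 6·80 − 5·228 = -665
A: -639 − (-665) = 26

26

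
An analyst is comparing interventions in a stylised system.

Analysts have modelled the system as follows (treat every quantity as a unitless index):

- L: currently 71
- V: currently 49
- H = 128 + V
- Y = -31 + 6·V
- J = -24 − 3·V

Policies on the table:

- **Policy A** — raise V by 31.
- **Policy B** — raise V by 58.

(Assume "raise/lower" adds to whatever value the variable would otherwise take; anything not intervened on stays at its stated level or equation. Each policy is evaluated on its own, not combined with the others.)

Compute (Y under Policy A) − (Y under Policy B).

-162

Policy A (V + 31):
  V = 49 + 31 = 80
  Y = -31 + 6·80 = 449
Policy B (V + 58):
  V = 49 + 58 = 107
  Y = -31 + 6·107 = 611
Y: 449 − 611 = -162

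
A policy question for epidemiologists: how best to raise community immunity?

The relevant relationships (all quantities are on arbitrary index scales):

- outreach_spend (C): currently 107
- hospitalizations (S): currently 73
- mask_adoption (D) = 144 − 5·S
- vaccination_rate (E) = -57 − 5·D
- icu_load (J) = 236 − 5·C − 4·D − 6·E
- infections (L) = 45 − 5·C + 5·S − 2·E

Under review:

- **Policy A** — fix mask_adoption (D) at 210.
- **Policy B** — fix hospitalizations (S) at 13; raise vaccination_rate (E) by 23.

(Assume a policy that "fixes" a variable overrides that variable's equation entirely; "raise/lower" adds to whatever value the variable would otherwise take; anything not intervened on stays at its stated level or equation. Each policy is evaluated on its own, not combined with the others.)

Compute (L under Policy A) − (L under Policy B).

Policy A (D := 210):
  C = 107
  S = 73
  D = 210
  E = -57 − 5·210 = -1107
  L = 45 − 5·107 + 5·73 − 2·(-1107) = 2089
Policy B (S := 13, E + 23):
  C = 107
  S = 13
  D = 144 − 5·13 = 79
  E = -57 − 5·79 (+23 from intervention) = -429
  L = 45 − 5·107 + 5·13 − 2·(-429) = 433
L: 2089 − 433 = 1656

1656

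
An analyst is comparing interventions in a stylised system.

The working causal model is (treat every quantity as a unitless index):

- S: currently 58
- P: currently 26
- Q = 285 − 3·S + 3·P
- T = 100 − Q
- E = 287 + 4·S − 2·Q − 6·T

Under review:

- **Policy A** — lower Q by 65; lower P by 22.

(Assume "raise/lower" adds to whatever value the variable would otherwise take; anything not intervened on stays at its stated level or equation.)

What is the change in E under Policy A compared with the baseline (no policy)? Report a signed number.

-524

Baseline:
  S = 58
  P = 26
  Q = 285 − 3·58 + 3·26 = 189
  T = 100 − 189 = -89
  E = 287 + 4·58 − 2·189 − 6·(-89) = 675
Policy A (Q − 65, P − 22):
  S = 58
  P = 26 − 22 = 4
  Q = 285 − 3·58 + 3·4 (−65 from intervention) = 58
  T = 100 − 58 = 42
  E = 287 + 4·58 − 2·58 − 6·42 = 151
Change in E: 151 − 675 = -524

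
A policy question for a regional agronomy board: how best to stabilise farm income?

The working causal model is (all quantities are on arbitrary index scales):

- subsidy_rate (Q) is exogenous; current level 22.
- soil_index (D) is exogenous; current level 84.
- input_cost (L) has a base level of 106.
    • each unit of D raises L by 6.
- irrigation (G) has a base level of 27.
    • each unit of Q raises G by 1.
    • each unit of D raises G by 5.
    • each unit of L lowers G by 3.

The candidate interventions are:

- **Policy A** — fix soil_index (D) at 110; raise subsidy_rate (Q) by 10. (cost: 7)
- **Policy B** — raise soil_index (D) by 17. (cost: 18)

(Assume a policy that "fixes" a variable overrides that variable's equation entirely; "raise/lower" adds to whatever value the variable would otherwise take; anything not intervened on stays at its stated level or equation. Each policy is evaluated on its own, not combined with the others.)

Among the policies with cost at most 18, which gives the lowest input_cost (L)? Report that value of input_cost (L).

712

Policy A (D := 110, Q + 10):
  D = 110
  L = 106 + 6·110 = 766
Policy B (D + 17):
  D = 84 + 17 = 101
  L = 106 + 6·101 = 712
Comparing — Policy A: L=766, Policy B: L=712. Lowest is 712 (Policy B).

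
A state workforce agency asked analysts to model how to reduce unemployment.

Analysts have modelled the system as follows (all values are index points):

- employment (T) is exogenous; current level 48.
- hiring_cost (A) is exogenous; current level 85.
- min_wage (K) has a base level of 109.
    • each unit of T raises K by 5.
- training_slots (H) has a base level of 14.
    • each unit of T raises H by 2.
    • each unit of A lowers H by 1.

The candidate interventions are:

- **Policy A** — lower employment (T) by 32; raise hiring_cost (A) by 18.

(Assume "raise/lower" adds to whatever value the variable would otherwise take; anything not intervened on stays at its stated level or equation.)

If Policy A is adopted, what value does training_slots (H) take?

-57

Policy A (T − 32, A + 18):
  T = 48 − 32 = 16
  A = 85 + 18 = 103
  H = 14 + 2·16 − 103 = -57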